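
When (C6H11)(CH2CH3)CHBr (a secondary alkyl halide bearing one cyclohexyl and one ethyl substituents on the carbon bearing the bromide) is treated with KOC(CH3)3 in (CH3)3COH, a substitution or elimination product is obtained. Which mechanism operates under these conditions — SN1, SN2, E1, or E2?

Conditions: a strong/bulky base with a secondary substrate bearing a β-hydrogen.
These conditions are the textbook signature of the E2 pathway.
A strong (often hindered) base removes a β-H in concert with loss of the leaving group — bimolecular elimination.

E2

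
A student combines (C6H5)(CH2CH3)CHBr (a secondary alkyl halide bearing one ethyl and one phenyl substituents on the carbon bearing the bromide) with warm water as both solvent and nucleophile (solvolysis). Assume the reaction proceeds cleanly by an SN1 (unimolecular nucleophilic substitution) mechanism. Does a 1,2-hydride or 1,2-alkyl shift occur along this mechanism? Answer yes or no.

no

The first-formed carbocation is secondary.
No single 1,2-shift to an adjacent carbon would produce a more-substituted cation than the one already present, so no rearrangement occurs.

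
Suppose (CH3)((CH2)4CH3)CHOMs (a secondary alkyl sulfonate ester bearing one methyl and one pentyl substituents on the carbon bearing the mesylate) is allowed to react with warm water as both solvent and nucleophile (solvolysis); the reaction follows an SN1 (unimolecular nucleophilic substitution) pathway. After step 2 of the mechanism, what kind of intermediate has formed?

Step 1: Unassisted departure of MsO⁻ (taking the C–O bonding pair) generates a secondary carbocation.
Step 2: A lone pair on the oxygen of H2O attacks the carbocation, forming a new C–O σ-bond and an oxonium ion.
After step 2 the species present is an oxonium ion.

oxonium ion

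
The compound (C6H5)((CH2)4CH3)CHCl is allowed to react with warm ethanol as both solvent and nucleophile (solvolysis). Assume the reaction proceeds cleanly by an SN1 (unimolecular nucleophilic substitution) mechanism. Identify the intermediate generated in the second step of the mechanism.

oxonium ion

Step 1: Rate-determining heterolysis of the C–Cl bond gives Cl⁻ and a secondary carbocation.
Step 2: CH3CH2OH donates an oxygen lone pair into the empty p orbital of the cation, giving a protonated ether (an oxonium ion).
After step 2 the species present is an oxonium ion.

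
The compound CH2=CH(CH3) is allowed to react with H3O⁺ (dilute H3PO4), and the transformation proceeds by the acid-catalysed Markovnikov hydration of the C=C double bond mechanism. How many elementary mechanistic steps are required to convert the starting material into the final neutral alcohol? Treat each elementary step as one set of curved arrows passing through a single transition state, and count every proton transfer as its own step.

3

Step 1: The π electrons of the C=C bond attack a proton of H3O⁺; Markovnikov addition places the new C–H on the less-substituted alkene carbon, so the positive charge ends up on the more-substituted carbon — a secondary carbocation. H2O is released.
(No 1,2-shift: no single shift to an adjacent carbon would give a more stable cation.)
Step 2: Water acts as the nucleophile: an oxygen lone pair bonds to the cationic carbon, giving an oxonium-ion intermediate.
Step 3: H2O removes a proton from the oxonium oxygen, regenerating H3O⁺ and giving the neutral alcohol.
Total: 3 elementary steps.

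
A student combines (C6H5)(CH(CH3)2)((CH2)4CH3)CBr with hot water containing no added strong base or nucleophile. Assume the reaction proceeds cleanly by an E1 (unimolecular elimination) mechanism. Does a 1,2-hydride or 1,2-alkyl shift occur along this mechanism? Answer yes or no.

The first-formed carbocation is tertiary.
No single 1,2-shift to an adjacent carbon would produce a more-substituted cation than the one already present, so no rearrangement occurs.

no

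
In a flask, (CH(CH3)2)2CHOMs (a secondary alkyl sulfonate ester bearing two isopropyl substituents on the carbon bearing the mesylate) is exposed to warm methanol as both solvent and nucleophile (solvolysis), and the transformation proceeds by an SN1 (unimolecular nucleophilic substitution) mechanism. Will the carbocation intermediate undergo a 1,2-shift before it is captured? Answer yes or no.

The first-formed carbocation is secondary.
The adjacent isopropyl carbon already bears 2 other carbon substituents and has a hydrogen to migrate; after a 1,2-hydride shift from that carbon the positive charge sits on a tertiary centre.
Tertiary is more stable than secondary, so the shift occurs.

yes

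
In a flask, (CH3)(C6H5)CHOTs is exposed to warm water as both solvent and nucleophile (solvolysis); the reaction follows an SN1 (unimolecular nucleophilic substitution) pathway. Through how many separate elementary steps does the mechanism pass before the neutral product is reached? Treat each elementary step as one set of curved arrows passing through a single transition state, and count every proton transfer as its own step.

Step 1: Rate-determining heterolysis of the C–O bond gives TsO⁻ and a secondary carbocation.
(No 1,2-shift: no single shift to an adjacent carbon would give a more stable cation.)
Step 2: Nucleophilic capture: the oxygen of H2O bonds to the cationic carbon, producing an oxonium-ion intermediate.
Step 3: Deprotonation of the oxonium oxygen by solvent water yields the neutral alcohol.
Total: 3 elementary steps.

3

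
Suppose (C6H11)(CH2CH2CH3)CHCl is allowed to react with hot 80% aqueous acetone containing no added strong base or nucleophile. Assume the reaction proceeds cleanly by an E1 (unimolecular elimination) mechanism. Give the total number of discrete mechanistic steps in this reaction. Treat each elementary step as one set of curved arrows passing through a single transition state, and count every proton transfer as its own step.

3

Step 1: Unassisted departure of Cl⁻ (taking the C–Cl bonding pair) generates a secondary carbocation.
Step 2: Carbocation rearrangement: a 1,2-hydride shift from the adjacent cyclohexyl carbon converts the initially-formed secondary cation into the more stable tertiary cation.
Step 3: A water molecule (solvent) deprotonates a β-carbon; as the C–H bond breaks, those electrons form the new alkene π bond.
Total: 3 elementary steps.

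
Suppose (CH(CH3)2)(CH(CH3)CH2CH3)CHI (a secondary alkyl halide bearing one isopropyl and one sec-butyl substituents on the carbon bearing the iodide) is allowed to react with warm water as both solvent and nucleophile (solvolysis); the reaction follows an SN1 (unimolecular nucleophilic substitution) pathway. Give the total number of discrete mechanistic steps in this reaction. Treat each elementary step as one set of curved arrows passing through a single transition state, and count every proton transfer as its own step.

4

Step 1: Ionisation: the C–I σ-bond cleaves heterolytically; both bonding electrons depart with I⁻, leaving a secondary carbocation at the α-carbon.
Step 2: Carbocation rearrangement: a 1,2-hydride shift from the adjacent isopropyl carbon converts the initially-formed secondary cation into the more stable tertiary cation.
Step 3: A lone pair on the oxygen of H2O attacks the carbocation, forming a new C–O σ-bond and an oxonium ion.
Step 4: Deprotonation of the oxonium oxygen by solvent water yields the neutral alcohol.
Total: 4 elementary steps.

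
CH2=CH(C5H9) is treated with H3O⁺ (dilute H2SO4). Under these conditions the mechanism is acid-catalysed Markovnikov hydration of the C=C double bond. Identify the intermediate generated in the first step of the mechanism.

Step 1: Protonation of the alkene by H3O⁺: the π bond acts as the nucleophile and picks up H⁺, giving the more stable (Markovnikov) secondary carbocation. H2O is released.
After step 1 the species present is a secondary carbocation.

secondary carbocation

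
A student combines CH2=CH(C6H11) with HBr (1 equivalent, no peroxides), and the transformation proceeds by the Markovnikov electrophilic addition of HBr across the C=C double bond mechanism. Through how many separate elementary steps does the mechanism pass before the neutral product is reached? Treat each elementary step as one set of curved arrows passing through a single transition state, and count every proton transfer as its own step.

3

Step 1: The π electrons of the C=C bond attack a proton of HBr; Markovnikov addition places the new C–H on the less-substituted alkene carbon, so the positive charge ends up on the more-substituted carbon — a secondary carbocation. The H–Br bond breaks heterolytically, releasing Br⁻.
Step 2: Carbocation rearrangement: a 1,2-hydride shift from the adjacent cyclohexyl carbon converts the initially-formed secondary cation into the more stable tertiary cation.
Step 3: The Br⁻ anion donates a lone pair to the carbocation, forming the new C–Br σ-bond and giving the neutral alkyl halide.
Total: 3 elementary steps.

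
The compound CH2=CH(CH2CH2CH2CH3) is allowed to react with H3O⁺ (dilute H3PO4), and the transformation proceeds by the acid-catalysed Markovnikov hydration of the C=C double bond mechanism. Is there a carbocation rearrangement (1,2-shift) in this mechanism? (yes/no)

The first-formed carbocation is secondary.
No single 1,2-shift to an adjacent carbon would produce a more-substituted cation than the one already present, so no rearrangement occurs.

no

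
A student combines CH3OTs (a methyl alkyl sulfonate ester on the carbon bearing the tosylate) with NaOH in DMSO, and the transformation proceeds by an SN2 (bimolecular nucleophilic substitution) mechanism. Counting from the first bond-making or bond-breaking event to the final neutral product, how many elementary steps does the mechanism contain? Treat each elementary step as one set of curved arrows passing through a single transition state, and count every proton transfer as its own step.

Step 1: The hydroxide nucleophile donates a lone pair from O to the α-carbon in a backside attack; simultaneously the C–O σ-bond breaks and both of its electrons leave with TsO⁻. One concerted step with inversion of configuration.
Total: 1 elementary step.

1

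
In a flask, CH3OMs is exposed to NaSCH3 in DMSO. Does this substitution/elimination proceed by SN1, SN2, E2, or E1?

SN2

Conditions: a methyl substrate with a strong nucleophile in the polar aprotic solvent DMSO.
These conditions are the textbook signature of the SN2 pathway.
An unhindered substrate with a strong nucleophile in a polar aprotic solvent favours one-step backside displacement.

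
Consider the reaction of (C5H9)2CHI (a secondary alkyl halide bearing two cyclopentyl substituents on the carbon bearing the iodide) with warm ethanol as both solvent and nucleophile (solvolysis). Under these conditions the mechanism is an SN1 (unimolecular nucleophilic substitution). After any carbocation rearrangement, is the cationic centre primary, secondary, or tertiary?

tertiary

Step 1: Rate-determining heterolysis of the C–I bond gives I⁻ and a secondary carbocation.
Step 2: Carbocation rearrangement: a 1,2-hydride shift from the adjacent cyclopentyl carbon converts the initially-formed secondary cation into the more stable tertiary cation.
The cation rearranges from secondary to tertiary via a 1,2-hydride shift from the adjacent cyclopentyl carbon; the tertiary cation is what reacts next.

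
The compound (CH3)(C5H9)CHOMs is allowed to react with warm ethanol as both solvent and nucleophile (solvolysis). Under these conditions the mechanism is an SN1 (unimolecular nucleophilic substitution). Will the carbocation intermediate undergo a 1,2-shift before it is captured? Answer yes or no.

The first-formed carbocation is secondary.
The adjacent cyclopentyl carbon already bears 2 other carbon substituents and has a hydrogen to migrate; after a 1,2-hydride shift from that carbon the positive charge sits on a tertiary centre.
Tertiary is more stable than secondary, so the shift occurs.

yes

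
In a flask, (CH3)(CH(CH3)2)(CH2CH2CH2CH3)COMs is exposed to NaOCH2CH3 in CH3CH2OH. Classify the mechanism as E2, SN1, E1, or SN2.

Conditions: a strong base with a tertiary substrate bearing a β-hydrogen.
These conditions are the textbook signature of the E2 pathway.
A strong (often hindered) base removes a β-H in concert with loss of the leaving group — bimolecular elimination.

E2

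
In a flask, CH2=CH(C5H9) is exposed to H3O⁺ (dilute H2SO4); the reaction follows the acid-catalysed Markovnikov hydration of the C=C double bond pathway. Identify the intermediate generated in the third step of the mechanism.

oxonium ion

Step 1: Protonation of the alkene by H3O⁺: the π bond acts as the nucleophile and picks up H⁺, giving the more stable (Markovnikov) secondary carbocation. H2O is released.
Step 2: A 1,2-hydride shift from the adjacent cyclopentyl carbon moves the positive charge from the secondary centre to an adjacent carbon, generating a more stable tertiary carbocation.
Step 3: Water acts as the nucleophile: an oxygen lone pair bonds to the cationic carbon, giving an oxonium-ion intermediate.
After step 3 the species present is an oxonium ion.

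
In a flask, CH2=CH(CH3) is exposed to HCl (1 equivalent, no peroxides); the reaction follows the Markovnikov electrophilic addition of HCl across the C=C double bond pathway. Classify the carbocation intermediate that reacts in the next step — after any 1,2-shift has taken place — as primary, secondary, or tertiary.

secondary

Step 1: The π electrons of the C=C bond attack a proton of HCl; Markovnikov addition places the new C–H on the less-substituted alkene carbon, so the positive charge ends up on the more-substituted carbon — a secondary carbocation. The H–Cl bond breaks heterolytically, releasing Cl⁻.
No single 1,2-shift to an adjacent carbon would give a more-substituted cation, so no rearrangement occurs.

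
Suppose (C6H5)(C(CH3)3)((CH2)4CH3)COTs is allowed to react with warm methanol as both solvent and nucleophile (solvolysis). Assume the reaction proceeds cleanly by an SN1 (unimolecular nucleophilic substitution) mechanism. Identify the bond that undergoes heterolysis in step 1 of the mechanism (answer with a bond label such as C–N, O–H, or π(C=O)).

C–O

Step 1: The C–O bond breaks with both electrons going to the tosylate; TsO⁻ leaves and a tertiary carbocation remains.
The bond broken in this step is the C–O bond.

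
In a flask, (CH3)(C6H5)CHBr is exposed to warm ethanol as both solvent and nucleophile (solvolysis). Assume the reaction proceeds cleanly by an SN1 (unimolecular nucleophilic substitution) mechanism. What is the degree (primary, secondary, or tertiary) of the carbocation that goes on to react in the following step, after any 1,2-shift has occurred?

secondary

Step 1: Rate-determining heterolysis of the C–Br bond gives Br⁻ and a secondary carbocation.
No single 1,2-shift to an adjacent carbon would give a more-substituted cation, so no rearrangement occurs.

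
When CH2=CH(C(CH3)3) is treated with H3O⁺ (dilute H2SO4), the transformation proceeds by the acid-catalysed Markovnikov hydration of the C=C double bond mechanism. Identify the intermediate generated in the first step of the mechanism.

Step 1: Protonation of the alkene by H3O⁺: the π bond acts as the nucleophile and picks up H⁺, giving the more stable (Markovnikov) secondary carbocation. H2O is released.
After step 1 the species present is a secondary carbocation.

secondary carbocation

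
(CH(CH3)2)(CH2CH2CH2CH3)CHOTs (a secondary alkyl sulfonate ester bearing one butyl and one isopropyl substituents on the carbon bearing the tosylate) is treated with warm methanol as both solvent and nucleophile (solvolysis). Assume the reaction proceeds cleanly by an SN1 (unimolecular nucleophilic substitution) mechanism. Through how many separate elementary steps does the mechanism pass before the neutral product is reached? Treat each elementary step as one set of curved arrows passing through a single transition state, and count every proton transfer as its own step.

4

Step 1: The C–O bond breaks with both electrons going to the tosylate; TsO⁻ leaves and a secondary carbocation remains.
Step 2: A hydride (H with its bonding pair) migrates from the adjacent isopropyl carbon to the cationic centre — a 1,2-hydride shift — upgrading the secondary cation to a tertiary one.
Step 3: CH3OH donates an oxygen lone pair into the empty p orbital of the cation, giving a protonated ether (an oxonium ion).
Step 4: Deprotonation of the oxonium oxygen by solvent methanol yields the neutral ether.
Total: 4 elementary steps.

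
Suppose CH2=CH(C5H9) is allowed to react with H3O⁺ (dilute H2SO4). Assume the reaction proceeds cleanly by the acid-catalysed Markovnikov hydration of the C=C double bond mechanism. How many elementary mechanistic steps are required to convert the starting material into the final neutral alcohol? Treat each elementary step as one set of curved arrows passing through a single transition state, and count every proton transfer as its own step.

4

Step 1: The π electrons of the C=C bond attack a proton of H3O⁺; Markovnikov addition places the new C–H on the less-substituted alkene carbon, so the positive charge ends up on the more-substituted carbon — a secondary carbocation. H2O is released.
Step 2: A hydride (H with its bonding pair) migrates from the adjacent cyclopentyl carbon to the cationic centre — a 1,2-hydride shift — upgrading the secondary cation to a tertiary one.
Step 3: Nucleophilic capture of the cation by H2O produces the protonated alcohol (an oxonium ion).
Step 4: Deprotonation of the oxonium ion by a water molecule delivers the neutral alcohol and regenerates the acid catalyst.
Total: 4 elementary steps.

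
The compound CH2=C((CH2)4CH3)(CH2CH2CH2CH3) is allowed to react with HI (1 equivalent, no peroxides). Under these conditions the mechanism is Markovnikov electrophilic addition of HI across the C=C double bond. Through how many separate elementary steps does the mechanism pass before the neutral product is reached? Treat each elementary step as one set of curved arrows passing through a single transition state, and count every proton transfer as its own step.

Step 1: The π electrons of the C=C bond attack a proton of HI; Markovnikov addition places the new C–H on the less-substituted alkene carbon, so the positive charge ends up on the more-substituted carbon — a tertiary carbocation. The H–I bond breaks heterolytically, releasing I⁻.
(No 1,2-shift: no single shift to an adjacent carbon would give a more stable cation.)
Step 2: The I⁻ anion donates a lone pair to the carbocation, forming the new C–I σ-bond and giving the neutral alkyl halide.
Total: 2 elementary steps.

2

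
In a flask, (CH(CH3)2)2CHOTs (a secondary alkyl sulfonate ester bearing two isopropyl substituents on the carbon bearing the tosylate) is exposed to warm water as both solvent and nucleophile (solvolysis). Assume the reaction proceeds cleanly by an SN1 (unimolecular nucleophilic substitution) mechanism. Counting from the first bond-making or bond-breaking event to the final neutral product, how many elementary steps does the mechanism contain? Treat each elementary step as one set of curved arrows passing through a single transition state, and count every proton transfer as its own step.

4

Step 1: The C–O bond breaks with both electrons going to the tosylate; TsO⁻ leaves and a secondary carbocation remains.
Step 2: A 1,2-hydride shift from the adjacent isopropyl carbon moves the positive charge from the secondary centre to an adjacent carbon, generating a more stable tertiary carbocation.
Step 3: Nucleophilic capture: the oxygen of H2O bonds to the cationic carbon, producing an oxonium-ion intermediate.
Step 4: Proton transfer from the O–H of the oxonium ion to a solvent molecule delivers the neutral alcohol.
Total: 4 elementary steps.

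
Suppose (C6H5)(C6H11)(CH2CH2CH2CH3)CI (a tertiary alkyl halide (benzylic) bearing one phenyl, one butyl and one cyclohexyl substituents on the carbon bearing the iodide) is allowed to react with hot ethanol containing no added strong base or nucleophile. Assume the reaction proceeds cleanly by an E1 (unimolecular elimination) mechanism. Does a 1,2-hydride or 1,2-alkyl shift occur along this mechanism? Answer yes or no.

no

The first-formed carbocation is tertiary.
No single 1,2-shift to an adjacent carbon would produce a more-substituted cation than the one already present, so no rearrangement occurs.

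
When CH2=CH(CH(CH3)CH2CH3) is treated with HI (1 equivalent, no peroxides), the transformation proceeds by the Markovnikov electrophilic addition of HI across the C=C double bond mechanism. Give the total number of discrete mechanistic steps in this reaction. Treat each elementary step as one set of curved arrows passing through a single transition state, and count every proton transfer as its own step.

Step 1: Protonation of the alkene by HI: the π bond acts as the nucleophile and picks up H⁺, giving the more stable (Markovnikov) secondary carbocation. The H–I bond breaks heterolytically, releasing I⁻.
Step 2: A 1,2-hydride shift from the adjacent sec-butyl carbon moves the positive charge from the secondary centre to an adjacent carbon, generating a more stable tertiary carbocation.
Step 3: The I⁻ anion donates a lone pair to the carbocation, forming the new C–I σ-bond and giving the neutral alkyl halide.
Total: 3 elementary steps.

3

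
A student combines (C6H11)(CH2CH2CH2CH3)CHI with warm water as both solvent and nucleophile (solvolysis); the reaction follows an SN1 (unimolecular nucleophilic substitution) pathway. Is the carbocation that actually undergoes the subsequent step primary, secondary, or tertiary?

tertiary

Step 1: Rate-determining heterolysis of the C–I bond gives I⁻ and a secondary carbocation.
Step 2: A 1,2-hydride shift from the adjacent cyclohexyl carbon moves the positive charge from the secondary centre to an adjacent carbon, generating a more stable tertiary carbocation.
The cation rearranges from secondary to tertiary via a 1,2-hydride shift from the adjacent cyclohexyl carbon; the tertiary cation is what reacts next.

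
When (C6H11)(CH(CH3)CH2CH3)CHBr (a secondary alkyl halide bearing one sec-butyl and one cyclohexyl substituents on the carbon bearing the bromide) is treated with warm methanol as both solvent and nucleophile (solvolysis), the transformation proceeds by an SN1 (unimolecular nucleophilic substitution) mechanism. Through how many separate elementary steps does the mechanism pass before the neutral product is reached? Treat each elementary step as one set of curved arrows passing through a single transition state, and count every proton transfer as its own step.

Step 1: Rate-determining heterolysis of the C–Br bond gives Br⁻ and a secondary carbocation.
Step 2: A 1,2-hydride shift from the adjacent sec-butyl carbon moves the positive charge from the secondary centre to an adjacent carbon, generating a more stable tertiary carbocation.
Step 3: Nucleophilic capture: the oxygen of CH3OH bonds to the cationic carbon, producing an oxonium-ion intermediate.
Step 4: Deprotonation of the oxonium oxygen by solvent methanol yields the neutral ether.
Total: 4 elementary steps.

4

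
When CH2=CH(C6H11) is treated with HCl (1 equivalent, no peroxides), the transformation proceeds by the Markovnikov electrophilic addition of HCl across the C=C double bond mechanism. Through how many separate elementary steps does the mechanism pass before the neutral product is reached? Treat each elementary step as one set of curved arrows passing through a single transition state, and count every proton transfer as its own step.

3

Step 1: Protonation of the alkene by HCl: the π bond acts as the nucleophile and picks up H⁺, giving the more stable (Markovnikov) secondary carbocation. The H–Cl bond breaks heterolytically, releasing Cl⁻.
Step 2: A 1,2-hydride shift from the adjacent cyclohexyl carbon moves the positive charge from the secondary centre to an adjacent carbon, generating a more stable tertiary carbocation.
Step 3: Cl⁻ captures the cation: a lone pair on Cl⁻ fills the empty p orbital, producing the alkyl halide product.
Total: 3 elementary steps.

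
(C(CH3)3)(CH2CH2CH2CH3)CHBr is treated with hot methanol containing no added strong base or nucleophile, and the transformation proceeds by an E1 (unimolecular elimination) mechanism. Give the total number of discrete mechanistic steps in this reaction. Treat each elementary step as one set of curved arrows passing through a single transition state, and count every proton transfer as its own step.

Step 1: The C–Br bond breaks with both electrons going to the bromide; Br⁻ leaves and a secondary carbocation remains.
Step 2: Carbocation rearrangement: a 1,2-methyl shift from the adjacent tert-butyl carbon converts the initially-formed secondary cation into the more stable tertiary cation.
Step 3: A methanol molecule (solvent) deprotonates a β-carbon; as the C–H bond breaks, those electrons form the new alkene π bond.
Total: 3 elementary steps.

3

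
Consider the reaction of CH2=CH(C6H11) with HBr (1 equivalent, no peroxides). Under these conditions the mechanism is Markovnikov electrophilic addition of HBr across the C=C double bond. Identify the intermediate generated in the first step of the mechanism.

secondary carbocation

Step 1: The π electrons of the C=C bond attack a proton of HBr; Markovnikov addition places the new C–H on the less-substituted alkene carbon, so the positive charge ends up on the more-substituted carbon — a secondary carbocation. The H–Br bond breaks heterolytically, releasing Br⁻.
After step 1 the species present is a secondary carbocation.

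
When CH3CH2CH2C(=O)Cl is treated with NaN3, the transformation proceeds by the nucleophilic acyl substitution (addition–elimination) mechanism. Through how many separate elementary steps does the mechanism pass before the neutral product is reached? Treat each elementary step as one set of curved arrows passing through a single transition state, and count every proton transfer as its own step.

2

Step 1: N3⁻ adds to the carbonyl carbon; the C=O π electrons shift onto oxygen and a tetrahedral alkoxide intermediate forms.
Step 2: Elimination step: re-formation of the carbonyl π bond drives out Cl⁻, giving the new acyl compound.
Total: 2 elementary steps.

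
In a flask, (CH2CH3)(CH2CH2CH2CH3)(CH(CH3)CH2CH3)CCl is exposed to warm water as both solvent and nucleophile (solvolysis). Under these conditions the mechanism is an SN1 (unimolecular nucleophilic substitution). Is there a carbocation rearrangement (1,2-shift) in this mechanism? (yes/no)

The first-formed carbocation is tertiary.
No single 1,2-shift to an adjacent carbon would produce a more-substituted cation than the one already present, so no rearrangement occurs.

no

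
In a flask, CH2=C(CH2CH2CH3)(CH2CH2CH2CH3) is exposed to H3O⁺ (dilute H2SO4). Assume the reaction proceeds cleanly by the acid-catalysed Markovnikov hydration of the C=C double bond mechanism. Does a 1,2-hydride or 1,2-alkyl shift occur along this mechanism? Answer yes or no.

The first-formed carbocation is tertiary.
No single 1,2-shift to an adjacent carbon would produce a more-substituted cation than the one already present, so no rearrangement occurs.

no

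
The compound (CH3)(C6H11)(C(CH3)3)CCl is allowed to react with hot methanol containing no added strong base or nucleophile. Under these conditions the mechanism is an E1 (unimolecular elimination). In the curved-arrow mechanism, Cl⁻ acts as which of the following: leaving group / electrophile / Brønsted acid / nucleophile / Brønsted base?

leaving group

Step 1: The C–Cl bond breaks with both electrons going to the chloride; Cl⁻ leaves and a tertiary carbocation remains.
Cl⁻ departs with both electrons of the breaking σ-bond — that is the definition of a leaving group.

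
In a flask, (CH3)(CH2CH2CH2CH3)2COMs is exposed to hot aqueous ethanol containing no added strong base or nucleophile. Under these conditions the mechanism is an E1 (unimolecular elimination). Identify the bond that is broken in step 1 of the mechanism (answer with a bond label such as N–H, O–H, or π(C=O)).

C–O

Step 1: The C–O bond breaks with both electrons going to the mesylate; MsO⁻ leaves and a tertiary carbocation remains.
The bond broken in this step is the C–O bond.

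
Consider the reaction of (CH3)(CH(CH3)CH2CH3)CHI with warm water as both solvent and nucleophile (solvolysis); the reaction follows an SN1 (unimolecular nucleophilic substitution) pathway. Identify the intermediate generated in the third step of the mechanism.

oxonium ion

Step 1: Rate-determining heterolysis of the C–I bond gives I⁻ and a secondary carbocation.
Step 2: A 1,2-hydride shift from the adjacent sec-butyl carbon moves the positive charge from the secondary centre to an adjacent carbon, generating a more stable tertiary carbocation.
Step 3: A lone pair on the oxygen of H2O attacks the carbocation, forming a new C–O σ-bond and an oxonium ion.
After step 3 the species present is an oxonium ion.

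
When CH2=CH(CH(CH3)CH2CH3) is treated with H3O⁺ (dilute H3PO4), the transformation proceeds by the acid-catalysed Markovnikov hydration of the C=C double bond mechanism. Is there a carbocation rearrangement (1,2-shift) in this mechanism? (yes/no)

yes

The first-formed carbocation is secondary.
The adjacent sec-butyl carbon already bears 2 other carbon substituents and has a hydrogen to migrate; after a 1,2-hydride shift from that carbon the positive charge sits on a tertiary centre.
Tertiary is more stable than secondary, so the shift occurs.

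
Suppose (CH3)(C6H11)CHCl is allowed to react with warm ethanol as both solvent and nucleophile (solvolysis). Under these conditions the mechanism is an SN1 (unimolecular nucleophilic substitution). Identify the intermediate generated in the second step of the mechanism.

tertiary carbocation

Step 1: Unassisted departure of Cl⁻ (taking the C–Cl bonding pair) generates a secondary carbocation.
Step 2: Carbocation rearrangement: a 1,2-hydride shift from the adjacent cyclohexyl carbon converts the initially-formed secondary cation into the more stable tertiary cation.
After step 2 the species present is a tertiary carbocation.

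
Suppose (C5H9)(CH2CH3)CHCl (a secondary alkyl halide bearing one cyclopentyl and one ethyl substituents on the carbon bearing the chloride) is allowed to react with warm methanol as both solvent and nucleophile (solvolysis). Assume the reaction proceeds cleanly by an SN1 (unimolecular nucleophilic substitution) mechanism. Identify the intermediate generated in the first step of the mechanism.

Step 1: Unassisted departure of Cl⁻ (taking the C–Cl bonding pair) generates a secondary carbocation.
After step 1 the species present is a secondary carbocation.

secondary carbocation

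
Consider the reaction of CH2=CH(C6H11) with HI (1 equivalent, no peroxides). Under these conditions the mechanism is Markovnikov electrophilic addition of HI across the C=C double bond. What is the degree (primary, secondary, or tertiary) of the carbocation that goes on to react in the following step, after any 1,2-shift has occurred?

tertiary

Step 1: Electrophilic addition begins with the π(C=C) electrons forming a bond to the proton of HI. Following Markovnikov's rule, the resulting cation is secondary. The H–I bond breaks heterolytically, releasing I⁻.
Step 2: A 1,2-hydride shift from the adjacent cyclohexyl carbon moves the positive charge from the secondary centre to an adjacent carbon, generating a more stable tertiary carbocation.
The cation rearranges from secondary to tertiary via a 1,2-hydride shift from the adjacent cyclohexyl carbon; the tertiary cation is what reacts next.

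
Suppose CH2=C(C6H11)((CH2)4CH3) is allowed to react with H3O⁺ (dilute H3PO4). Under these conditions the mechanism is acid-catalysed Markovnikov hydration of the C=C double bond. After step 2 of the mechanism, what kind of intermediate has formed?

Step 1: The π electrons of the C=C bond attack a proton of H3O⁺; Markovnikov addition places the new C–H on the less-substituted alkene carbon, so the positive charge ends up on the more-substituted carbon — a tertiary carbocation. H2O is released.
Step 2: A lone pair on the oxygen of H2O attacks the carbocation, forming a C–O bond and an oxonium ion (a protonated alcohol).
After step 2 the species present is an oxonium ion.

oxonium ion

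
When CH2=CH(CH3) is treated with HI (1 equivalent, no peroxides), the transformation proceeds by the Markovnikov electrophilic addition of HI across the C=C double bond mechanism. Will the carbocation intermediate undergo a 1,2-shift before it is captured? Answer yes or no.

no

The first-formed carbocation is secondary.
No single 1,2-shift to an adjacent carbon would produce a more-substituted cation than the one already present, so no rearrangement occurs.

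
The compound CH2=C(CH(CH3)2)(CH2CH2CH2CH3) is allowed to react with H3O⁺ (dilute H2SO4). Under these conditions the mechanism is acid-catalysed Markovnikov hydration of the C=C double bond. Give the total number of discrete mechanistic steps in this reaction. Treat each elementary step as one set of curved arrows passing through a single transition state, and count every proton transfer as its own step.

Step 1: The π electrons of the C=C bond attack a proton of H3O⁺; Markovnikov addition places the new C–H on the less-substituted alkene carbon, so the positive charge ends up on the more-substituted carbon — a tertiary carbocation. H2O is released.
(No 1,2-shift: no single shift to an adjacent carbon would give a more stable cation.)
Step 2: Water acts as the nucleophile: an oxygen lone pair bonds to the cationic carbon, giving an oxonium-ion intermediate.
Step 3: Proton transfer from the O–H of the oxonium ion to H2O completes the catalytic cycle and yields the alcohol.
Total: 3 elementary steps.

3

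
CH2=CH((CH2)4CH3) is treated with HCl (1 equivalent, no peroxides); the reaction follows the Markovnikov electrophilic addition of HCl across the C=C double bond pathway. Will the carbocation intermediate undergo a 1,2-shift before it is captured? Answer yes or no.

The first-formed carbocation is secondary.
No single 1,2-shift to an adjacent carbon would produce a more-substituted cation than the one already present, so no rearrangement occurs.

no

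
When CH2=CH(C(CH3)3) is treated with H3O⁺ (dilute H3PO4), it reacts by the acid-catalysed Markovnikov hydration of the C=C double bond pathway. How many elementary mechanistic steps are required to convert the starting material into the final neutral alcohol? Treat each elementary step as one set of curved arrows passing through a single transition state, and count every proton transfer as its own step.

4

Step 1: Electrophilic addition begins with the π(C=C) electrons forming a bond to the proton of H3O⁺. Following Markovnikov's rule, the resulting cation is secondary. H2O is released.
Step 2: A methyl group with its bonding pair migrates from the adjacent tert-butyl carbon to the cationic centre — a 1,2-methyl shift — upgrading the secondary cation to a tertiary one.
Step 3: Water acts as the nucleophile: an oxygen lone pair bonds to the cationic carbon, giving an oxonium-ion intermediate.
Step 4: Deprotonation of the oxonium ion by a water molecule delivers the neutral alcohol and regenerates the acid catalyst.
Total: 4 elementary steps.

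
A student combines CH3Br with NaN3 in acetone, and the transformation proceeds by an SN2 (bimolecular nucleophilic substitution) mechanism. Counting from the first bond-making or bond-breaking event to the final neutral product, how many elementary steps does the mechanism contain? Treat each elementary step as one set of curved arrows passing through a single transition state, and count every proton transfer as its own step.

Step 1: The azide nucleophile donates a lone pair from N to the α-carbon in a backside attack; simultaneously the C–Br σ-bond breaks and both of its electrons leave with Br⁻. One concerted step with inversion of configuration.
Total: 1 elementary step.

1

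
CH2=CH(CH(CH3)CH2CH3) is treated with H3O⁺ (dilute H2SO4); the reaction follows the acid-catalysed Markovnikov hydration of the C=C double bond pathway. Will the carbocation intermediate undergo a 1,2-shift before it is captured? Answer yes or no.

yes

The first-formed carbocation is secondary.
The adjacent sec-butyl carbon already bears 2 other carbon substituents and has a hydrogen to migrate; after a 1,2-hydride shift from that carbon the positive charge sits on a tertiary centre.
Tertiary is more stable than secondary, so the shift occurs.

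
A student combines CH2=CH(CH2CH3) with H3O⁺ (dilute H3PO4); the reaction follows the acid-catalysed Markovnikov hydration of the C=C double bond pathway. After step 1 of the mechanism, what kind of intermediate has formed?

secondary carbocation

Step 1: Protonation of the alkene by H3O⁺: the π bond acts as the nucleophile and picks up H⁺, giving the more stable (Markovnikov) secondary carbocation. H2O is released.
After step 1 the species present is a secondary carbocation.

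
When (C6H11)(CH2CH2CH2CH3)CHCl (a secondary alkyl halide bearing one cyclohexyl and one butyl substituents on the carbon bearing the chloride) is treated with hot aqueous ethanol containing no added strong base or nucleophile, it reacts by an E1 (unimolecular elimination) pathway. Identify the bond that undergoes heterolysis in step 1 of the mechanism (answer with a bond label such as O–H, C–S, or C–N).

C–Cl

Step 1: Ionisation: the C–Cl σ-bond cleaves heterolytically; both bonding electrons depart with Cl⁻, leaving a secondary carbocation at the α-carbon.
The bond broken in this step is the C–Cl bond.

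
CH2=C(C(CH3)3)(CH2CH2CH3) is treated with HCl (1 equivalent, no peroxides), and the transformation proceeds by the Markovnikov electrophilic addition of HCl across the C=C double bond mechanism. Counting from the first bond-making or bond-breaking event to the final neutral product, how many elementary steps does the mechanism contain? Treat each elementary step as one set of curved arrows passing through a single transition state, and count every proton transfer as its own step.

2

Step 1: Electrophilic addition begins with the π(C=C) electrons forming a bond to the proton of HCl. Following Markovnikov's rule, the resulting cation is tertiary. The H–Cl bond breaks heterolytically, releasing Cl⁻.
(No 1,2-shift: no single shift to an adjacent carbon would give a more stable cation.)
Step 2: The Cl⁻ anion donates a lone pair to the carbocation, forming the new C–Cl σ-bond and giving the neutral alkyl halide.
Total: 2 elementary steps.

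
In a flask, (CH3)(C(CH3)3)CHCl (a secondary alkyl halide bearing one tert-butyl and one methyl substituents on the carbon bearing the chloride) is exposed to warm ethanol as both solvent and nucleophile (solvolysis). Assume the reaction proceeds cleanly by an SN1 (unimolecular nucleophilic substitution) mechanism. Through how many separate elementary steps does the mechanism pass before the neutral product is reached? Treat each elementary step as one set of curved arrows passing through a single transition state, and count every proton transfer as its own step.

4

Step 1: The C–Cl bond breaks with both electrons going to the chloride; Cl⁻ leaves and a secondary carbocation remains.
Step 2: A methyl group with its bonding pair migrates from the adjacent tert-butyl carbon to the cationic centre — a 1,2-methyl shift — upgrading the secondary cation to a tertiary one.
Step 3: A lone pair on the oxygen of CH3CH2OH attacks the carbocation, forming a new C–O σ-bond and an oxonium ion.
Step 4: Proton transfer from the O–H of the oxonium ion to a solvent molecule delivers the neutral ether.
Total: 4 elementary steps.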